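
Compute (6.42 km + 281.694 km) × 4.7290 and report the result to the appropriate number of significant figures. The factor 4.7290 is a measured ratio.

1362.5 km

6.42 km + 281.694 km = 288.114 km; the sum is limited to 2 decimal places (5 s.f.).
Carrying full precision, 288.114 × 4.7290 = 1362.491106 km; 4.7290 has 5 s.f., so the result keeps min(5, 5) = 5 s.f.
Rounded to 5 significant figures: 1362.5 km.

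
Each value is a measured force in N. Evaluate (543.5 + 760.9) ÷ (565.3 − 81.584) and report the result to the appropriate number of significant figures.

2.697

543.5 + 760.9 = 1304.4, limited to 1 d.p. → 5 s.f.; 565.3 − 81.584 = 483.716, limited to 1 d.p. → 4 s.f.
Carrying full precision, 1304.4 ÷ 483.716 = 2.69662363866…; keep min(5, 4) = 4 s.f.
Rounded to 4 significant figures: 2.697.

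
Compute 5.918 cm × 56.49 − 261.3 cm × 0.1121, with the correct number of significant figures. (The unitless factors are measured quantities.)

5.918 × 56.49 = 334.30782 → 334.3 cm (4 s.f., last digit at the 10^-1 place).
261.3 × 0.1121 = 29.29173 → 29.29 cm (4 s.f., last digit at the 10^-2 place).
Difference: 305.01609 cm; keep the coarser place, 10^-1.
Result: 305.0 cm.

305.0 cm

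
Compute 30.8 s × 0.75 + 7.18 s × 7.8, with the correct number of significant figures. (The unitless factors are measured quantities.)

30.8 × 0.75 = 23.1 → 23 s (2 s.f., last digit at the 10^0 place).
7.18 × 7.8 = 56.004 → 56 s (2 s.f., last digit at the 10^0 place).
Sum: 79.104 s; keep the coarser place, 10^0.
Result: 79 s.

79 s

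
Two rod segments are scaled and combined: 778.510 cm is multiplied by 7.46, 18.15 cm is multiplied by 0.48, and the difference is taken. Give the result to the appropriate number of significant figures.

778.510 × 7.46 = 5807.6846 → 5.81 × 10³ cm (3 s.f., last digit at the 10^1 place).
18.15 × 0.48 = 8.712 → 8.7 cm (2 s.f., last digit at the 10^-1 place).
Difference: 5798.9726 cm; keep the coarser place, 10^1.
Result: 5.80 × 10³ cm.

5.80 × 10³ cm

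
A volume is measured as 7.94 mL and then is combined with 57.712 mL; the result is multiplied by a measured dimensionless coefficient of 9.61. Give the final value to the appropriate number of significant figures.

631 mL

7.94 mL + 57.712 mL = 65.652 mL; the sum is limited to 2 decimal places (4 s.f.).
Carrying full precision, 65.652 × 9.61 = 630.91572 mL; 9.61 has 3 s.f., so the result keeps min(4, 3) = 3 s.f.
Rounded to 3 significant figures: 631 mL.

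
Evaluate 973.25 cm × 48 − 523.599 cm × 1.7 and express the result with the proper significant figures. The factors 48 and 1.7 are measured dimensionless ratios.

973.25 × 48 = 46716 → 4.7 × 10^4 cm (2 s.f., last digit at the 10^3 place).
523.599 × 1.7 = 890.1183 → 8.9 × 10^2 cm (2 s.f., last digit at the 10^1 place).
Difference: 45825.8817 cm; keep the coarser place, 10^3.
Result: 4.6 × 10^4 cm.

4.6 × 10^4 cm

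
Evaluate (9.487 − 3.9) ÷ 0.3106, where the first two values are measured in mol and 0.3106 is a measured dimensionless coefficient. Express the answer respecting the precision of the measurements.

9.487 mol − 3.9 mol = 5.587 mol; the difference is limited to 1 decimal place (2 s.f.).
Carrying full precision, 5.587 ÷ 0.3106 = 17.9877656149… mol; 0.3106 has 4 s.f., so the result keeps min(2, 4) = 2 s.f.
Rounded to 2 significant figures: 18 mol.

18 mol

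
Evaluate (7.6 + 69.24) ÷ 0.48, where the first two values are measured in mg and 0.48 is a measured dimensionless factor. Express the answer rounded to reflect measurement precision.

1.6 × 10² mg

7.6 mg + 69.24 mg = 76.84 mg; the sum is limited to 1 decimal place (3 s.f.).
Carrying full precision, 76.84 ÷ 0.48 = 160.083333333… mg; 0.48 has 2 s.f., so the result keeps min(3, 2) = 2 s.f.
Rounded to 2 significant figures: 1.6 × 10² mg.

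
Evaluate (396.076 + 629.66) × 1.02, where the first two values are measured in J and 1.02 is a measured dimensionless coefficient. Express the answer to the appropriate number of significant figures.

396.076 J + 629.66 J = 1025.736 J; the sum is limited to 2 decimal places (6 s.f.).
Carrying full precision, 1025.736 × 1.02 = 1046.25072 J; 1.02 has 3 s.f., so the result keeps min(6, 3) = 3 s.f.
Rounded to 3 significant figures: 1.05 × 10^3 J.

1.05 × 10^3 J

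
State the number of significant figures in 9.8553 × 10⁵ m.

5

9.8553 × 10⁵: in scientific notation every digit of the coefficient is significant.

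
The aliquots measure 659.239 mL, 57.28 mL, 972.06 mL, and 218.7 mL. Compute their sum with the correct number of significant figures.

659.239 mL + 57.28 mL + 972.06 mL + 218.7 mL = 1907.279 mL.
Addition/subtraction keeps the fewest decimal places: 659.239 → 3 decimal places, 57.28 → 2 decimal places, 972.06 → 2 decimal places, 218.7 → 1 decimal place; limit is 1.
Rounded to 1 decimal place: 1907.3 mL.

1907.3 mL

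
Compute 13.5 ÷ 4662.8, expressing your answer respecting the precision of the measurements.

0.00290

13.5 ÷ 4662.8 = 0.00289525606931…
Multiplication/division keeps the fewest significant figures: 13.5 → 3 s.f., 4662.8 → 5 s.f.; limit is 3.
Rounded to 3 significant figures: 0.00290.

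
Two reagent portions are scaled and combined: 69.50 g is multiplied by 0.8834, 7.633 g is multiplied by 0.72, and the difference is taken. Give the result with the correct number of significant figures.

69.50 × 0.8834 = 61.3963 → 61.40 g (4 s.f., last digit at the 10^-2 place).
7.633 × 0.72 = 5.49576 → 5.5 g (2 s.f., last digit at the 10^-1 place).
Difference: 55.90054 g; keep the coarser place, 10^-1.
Result: 55.9 g.

55.9 g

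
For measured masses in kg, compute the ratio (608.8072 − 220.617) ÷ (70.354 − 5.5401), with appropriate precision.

5.9893

608.8072 − 220.617 = 388.1902, limited to 3 d.p. → 6 s.f.; 70.354 − 5.5401 = 64.8139, limited to 3 d.p. → 5 s.f.
Carrying full precision, 388.1902 ÷ 64.8139 = 5.98930476333…; keep min(6, 5) = 5 s.f.
Rounded to 5 significant figures: 5.9893.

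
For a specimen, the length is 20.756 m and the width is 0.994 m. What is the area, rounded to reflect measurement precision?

area = 20.756 m × 0.994 m = 20.631464 m².
20.756 has 5 significant figures; 0.994 has 3.
Division/multiplication keeps the fewest: 3 significant figures.
Rounded: 20.6 m².

20.6 m²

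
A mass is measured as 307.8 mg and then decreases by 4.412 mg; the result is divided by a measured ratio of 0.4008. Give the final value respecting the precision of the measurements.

307.8 mg − 4.412 mg = 303.388 mg; the difference is limited to 1 decimal place (4 s.f.).
Carrying full precision, 303.388 ÷ 0.4008 = 756.956087824… mg; 0.4008 has 4 s.f., so the result keeps min(4, 4) = 4 s.f.
Rounded to 4 significant figures: 757.0 mg.

757.0 mg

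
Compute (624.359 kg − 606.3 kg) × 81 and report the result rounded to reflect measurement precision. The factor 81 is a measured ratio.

624.359 kg − 606.3 kg = 18.059 kg; the difference is limited to 1 decimal place (3 s.f.).
Carrying full precision, 18.059 × 81 = 1462.779 kg; 81 has 2 s.f., so the result keeps min(3, 2) = 2 s.f.
Rounded to 2 significant figures: 1.5 × 10^3 kg.

1.5 × 10^3 kg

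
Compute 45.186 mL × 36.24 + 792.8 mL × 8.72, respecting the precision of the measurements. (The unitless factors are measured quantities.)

8.55 × 10³ mL

45.186 × 36.24 = 1637.54064 → 1638 mL (4 s.f., last digit at the 10^0 place).
792.8 × 8.72 = 6913.216 → 6.91 × 10³ mL (3 s.f., last digit at the 10^1 place).
Sum: 8550.75664 mL; keep the coarser place, 10^1.
Result: 8.55 × 10³ mL.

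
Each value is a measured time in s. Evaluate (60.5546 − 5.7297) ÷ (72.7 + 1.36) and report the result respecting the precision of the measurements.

0.740

60.5546 − 5.7297 = 54.8249, limited to 4 d.p. → 6 s.f.; 72.7 + 1.36 = 74.06, limited to 1 d.p. → 3 s.f.
Carrying full precision, 54.8249 ÷ 74.06 = 0.740276802592…; keep min(6, 3) = 3 s.f.
Rounded to 3 significant figures: 0.740.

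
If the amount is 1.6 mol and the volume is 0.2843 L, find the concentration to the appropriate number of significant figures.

5.6 mol/L

concentration = 1.6 mol ÷ 0.2843 L = 5.62785789659… mol/L.
1.6 has 2 significant figures; 0.2843 has 4.
Division/multiplication keeps the fewest: 2 significant figures.
Rounded: 5.6 mol/L.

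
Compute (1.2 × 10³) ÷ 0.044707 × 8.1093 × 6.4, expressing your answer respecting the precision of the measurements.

(1.2 × 10³) ÷ 0.044707 × 8.1093 × 6.4 = 1393057.55251…
Multiplication/division keeps the fewest significant figures: 1.2 × 10³ → 2 s.f., 0.044707 → 5 s.f., 8.1093 → 5 s.f., 6.4 → 2 s.f.; limit is 2.
Rounded to 2 significant figures: 1.4 × 10⁶.

1.4 × 10⁶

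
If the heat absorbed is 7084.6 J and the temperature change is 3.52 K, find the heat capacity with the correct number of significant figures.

heat capacity = 7084.6 J ÷ 3.52 K = 2012.67045455… J/K.
7084.6 has 5 significant figures; 3.52 has 3.
Division/multiplication keeps the fewest: 3 significant figures.
Rounded: 2.01 × 10^3 J/K.

2.01 × 10^3 J/K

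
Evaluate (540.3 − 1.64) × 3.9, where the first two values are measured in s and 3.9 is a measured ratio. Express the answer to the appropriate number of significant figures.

540.3 s − 1.64 s = 538.66 s; the difference is limited to 1 decimal place (4 s.f.).
Carrying full precision, 538.66 × 3.9 = 2100.774 s; 3.9 has 2 s.f., so the result keeps min(4, 2) = 2 s.f.
Rounded to 2 significant figures: 2.1 × 10³ s.

2.1 × 10³ s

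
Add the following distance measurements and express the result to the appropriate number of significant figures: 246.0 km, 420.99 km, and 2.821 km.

669.8 km

246.0 km + 420.99 km + 2.821 km = 669.811 km.
Addition/subtraction keeps the fewest decimal places: 246.0 → 1 decimal place, 420.99 → 2 decimal places, 2.821 → 3 decimal places; limit is 1.
Rounded to 1 decimal place: 669.8 km.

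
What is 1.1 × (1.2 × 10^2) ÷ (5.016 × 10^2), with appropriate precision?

0.26

1.1 × (1.2 × 10^2) ÷ (5.016 × 10^2) = 0.263157894737…
Multiplication/division keeps the fewest significant figures: 1.1 → 2 s.f., 1.2 × 10^2 → 2 s.f., 5.016 × 10^2 → 4 s.f.; limit is 2.
Rounded to 2 significant figures: 0.26.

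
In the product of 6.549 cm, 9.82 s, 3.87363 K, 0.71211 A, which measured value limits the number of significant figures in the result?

6.549 cm → 4 s.f.; 9.82 s → 3 s.f.; 3.87363 K → 6 s.f.; 0.71211 A → 5 s.f.
The fewest is 3 significant figures, from 9.82 s.

9.82 s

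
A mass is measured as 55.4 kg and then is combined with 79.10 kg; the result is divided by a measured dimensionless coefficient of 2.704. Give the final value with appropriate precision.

55.4 kg + 79.10 kg = 134.50 kg; the sum is limited to 1 decimal place (4 s.f.).
Carrying full precision, 134.50 ÷ 2.704 = 49.7411242604… kg; 2.704 has 4 s.f., so the result keeps min(4, 4) = 4 s.f.
Rounded to 4 significant figures: 49.74 kg.

49.74 kg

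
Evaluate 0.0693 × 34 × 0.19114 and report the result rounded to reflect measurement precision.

0.45

0.0693 × 34 × 0.19114 = 0.450364068
Multiplication/division keeps the fewest significant figures: 0.0693 → 3 s.f., 34 → 2 s.f., 0.19114 → 5 s.f.; limit is 2.
Rounded to 2 significant figures: 0.45.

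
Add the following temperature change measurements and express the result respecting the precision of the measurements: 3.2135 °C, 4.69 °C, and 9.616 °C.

3.2135 °C + 4.69 °C + 9.616 °C = 17.5195 °C.
Addition/subtraction keeps the fewest decimal places: 3.2135 → 4 decimal places, 4.69 → 2 decimal places, 9.616 → 3 decimal places; limit is 2.
Rounded to 2 decimal places: 17.52 °C.

17.52 °C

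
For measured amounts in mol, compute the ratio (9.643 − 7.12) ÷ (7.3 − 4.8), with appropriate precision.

1.0

9.643 − 7.12 = 2.523, limited to 2 d.p. → 3 s.f.; 7.3 − 4.8 = 2.5, limited to 1 d.p. → 2 s.f.
Carrying full precision, 2.523 ÷ 2.5 = 1.0092; keep min(3, 2) = 2 s.f.
Rounded to 2 significant figures: 1.0.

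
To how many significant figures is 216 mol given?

3

216: every digit is nonzero and significant.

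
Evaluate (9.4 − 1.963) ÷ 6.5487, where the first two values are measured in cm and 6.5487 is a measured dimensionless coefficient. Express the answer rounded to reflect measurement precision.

9.4 cm − 1.963 cm = 7.437 cm; the difference is limited to 1 decimal place (2 s.f.).
Carrying full precision, 7.437 ÷ 6.5487 = 1.13564524257… cm; 6.5487 has 5 s.f., so the result keeps min(2, 5) = 2 s.f.
Rounded to 2 significant figures: 1.1 cm.

1.1 cm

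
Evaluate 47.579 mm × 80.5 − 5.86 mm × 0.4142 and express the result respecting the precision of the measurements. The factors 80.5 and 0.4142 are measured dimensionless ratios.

47.579 × 80.5 = 3830.1095 → 3.83 × 10³ mm (3 s.f., last digit at the 10^1 place).
5.86 × 0.4142 = 2.427212 → 2.43 mm (3 s.f., last digit at the 10^-2 place).
Difference: 3827.682288 mm; keep the coarser place, 10^1.
Result: 3.83 × 10³ mm.

3.83 × 10³ mm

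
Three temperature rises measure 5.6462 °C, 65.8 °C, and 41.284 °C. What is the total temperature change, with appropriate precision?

5.6462 °C + 65.8 °C + 41.284 °C = 112.7302 °C.
Addition/subtraction keeps the fewest decimal places: 5.6462 → 4 decimal places, 65.8 → 1 decimal place, 41.284 → 3 decimal places; limit is 1.
Rounded to 1 decimal place: 112.7 °C.

112.7 °C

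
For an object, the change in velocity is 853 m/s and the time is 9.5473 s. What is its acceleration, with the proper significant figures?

acceleration = 853 m/s ÷ 9.5473 s = 89.3446314665… m/s².
853 has 3 significant figures; 9.5473 has 5.
Division/multiplication keeps the fewest: 3 significant figures.
Rounded: 89.3 m/s².

89.3 m/s²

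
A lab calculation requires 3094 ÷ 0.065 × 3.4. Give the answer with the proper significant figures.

1.6 × 10^5

3094 ÷ 0.065 × 3.4 = 161840
Multiplication/division keeps the fewest significant figures: 3094 → 4 s.f., 0.065 → 2 s.f., 3.4 → 2 s.f.; limit is 2.
Rounded to 2 significant figures: 1.6 × 10^5.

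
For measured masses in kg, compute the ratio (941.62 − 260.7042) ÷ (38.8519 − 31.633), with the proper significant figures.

94.32

941.62 − 260.7042 = 680.9158, limited to 2 d.p. → 5 s.f.; 38.8519 − 31.633 = 7.2189, limited to 3 d.p. → 4 s.f.
Carrying full precision, 680.9158 ÷ 7.2189 = 94.3240382884…; keep min(5, 4) = 4 s.f.
Rounded to 4 significant figures: 94.32.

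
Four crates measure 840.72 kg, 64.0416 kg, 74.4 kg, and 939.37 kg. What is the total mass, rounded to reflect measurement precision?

1918.5 kg

840.72 kg + 64.0416 kg + 74.4 kg + 939.37 kg = 1918.5316 kg.
Addition/subtraction keeps the fewest decimal places: 840.72 → 2 decimal places, 64.0416 → 4 decimal places, 74.4 → 1 decimal place, 939.37 → 2 decimal places; limit is 1.
Rounded to 1 decimal place: 1918.5 kg.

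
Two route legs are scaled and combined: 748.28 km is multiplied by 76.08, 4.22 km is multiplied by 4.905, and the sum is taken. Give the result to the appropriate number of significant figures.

5.695 × 10⁴ km

748.28 × 76.08 = 56929.1424 → 5.693 × 10⁴ km (4 s.f., last digit at the 10^1 place).
4.22 × 4.905 = 20.6991 → 20.7 km (3 s.f., last digit at the 10^-1 place).
Sum: 56949.8415 km; keep the coarser place, 10^1.
Result: 5.695 × 10⁴ km.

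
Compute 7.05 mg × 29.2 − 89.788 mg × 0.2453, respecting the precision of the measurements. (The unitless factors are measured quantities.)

184 mg

7.05 × 29.2 = 205.86 → 206 mg (3 s.f., last digit at the 10^0 place).
89.788 × 0.2453 = 22.0249964 → 22.02 mg (4 s.f., last digit at the 10^-2 place).
Difference: 183.8350036 mg; keep the coarser place, 10^0.
Result: 184 mg.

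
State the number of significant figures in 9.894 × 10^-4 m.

9.894 × 10^-4: in scientific notation every digit of the coefficient is significant.

4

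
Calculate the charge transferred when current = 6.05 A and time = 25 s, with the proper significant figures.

1.5 × 10² C

charge transferred = 6.05 A × 25 s = 151.25 C.
6.05 has 3 significant figures; 25 has 2.
Division/multiplication keeps the fewest: 2 significant figures.
Rounded: 1.5 × 10² C.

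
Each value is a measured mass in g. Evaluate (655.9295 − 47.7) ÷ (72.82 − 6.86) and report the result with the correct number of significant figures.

655.9295 − 47.7 = 608.2295, limited to 1 d.p. → 4 s.f.; 72.82 − 6.86 = 65.96, limited to 2 d.p. → 4 s.f.
Carrying full precision, 608.2295 ÷ 65.96 = 9.22118708308…; keep min(4, 4) = 4 s.f.
Rounded to 4 significant figures: 9.221.

9.221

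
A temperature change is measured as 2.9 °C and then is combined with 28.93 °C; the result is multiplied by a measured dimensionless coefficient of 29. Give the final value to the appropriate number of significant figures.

2.9 °C + 28.93 °C = 31.83 °C; the sum is limited to 1 decimal place (3 s.f.).
Carrying full precision, 31.83 × 29 = 923.07 °C; 29 has 2 s.f., so the result keeps min(3, 2) = 2 s.f.
Rounded to 2 significant figures: 9.2 × 10^2 °C.

9.2 × 10^2 °C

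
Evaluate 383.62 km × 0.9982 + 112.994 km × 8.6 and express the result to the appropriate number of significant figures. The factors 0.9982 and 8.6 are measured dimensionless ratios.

1.35 × 10³ km

383.62 × 0.9982 = 382.929484 → 382.9 km (4 s.f., last digit at the 10^-1 place).
112.994 × 8.6 = 971.7484 → 9.7 × 10² km (2 s.f., last digit at the 10^1 place).
Sum: 1354.677884 km; keep the coarser place, 10^1.
Result: 1.35 × 10³ km.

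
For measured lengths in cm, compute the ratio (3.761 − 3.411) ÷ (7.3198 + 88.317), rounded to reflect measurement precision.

3.761 − 3.411 = 0.350, limited to 3 d.p. → 3 s.f.; 7.3198 + 88.317 = 95.6368, limited to 3 d.p. → 5 s.f.
Carrying full precision, 0.350 ÷ 95.6368 = 0.00365967911933…; keep min(3, 5) = 3 s.f.
Rounded to 3 significant figures: 0.00366.

0.00366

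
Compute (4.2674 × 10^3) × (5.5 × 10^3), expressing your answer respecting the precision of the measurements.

(4.2674 × 10^3) × (5.5 × 10^3) = 23470700
Multiplication/division keeps the fewest significant figures: 4.2674 × 10^3 → 5 s.f., 5.5 × 10^3 → 2 s.f.; limit is 2.
Rounded to 2 significant figures: 2.3 × 10^7.

2.3 × 10^7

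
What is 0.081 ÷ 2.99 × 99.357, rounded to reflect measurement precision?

0.081 ÷ 2.99 × 99.357 = 2.69161103679…
Multiplication/division keeps the fewest significant figures: 0.081 → 2 s.f., 2.99 → 3 s.f., 99.357 → 5 s.f.; limit is 2.
Rounded to 2 significant figures: 2.7.

2.7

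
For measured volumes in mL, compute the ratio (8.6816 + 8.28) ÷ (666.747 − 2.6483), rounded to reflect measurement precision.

8.6816 + 8.28 = 16.9616, limited to 2 d.p. → 4 s.f.; 666.747 − 2.6483 = 664.0987, limited to 3 d.p. → 6 s.f.
Carrying full precision, 16.9616 ÷ 664.0987 = 0.0255407818145…; keep min(4, 6) = 4 s.f.
Rounded to 4 significant figures: 0.02554.

0.02554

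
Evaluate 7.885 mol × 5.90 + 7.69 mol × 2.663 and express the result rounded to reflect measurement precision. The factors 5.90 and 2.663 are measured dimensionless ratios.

67.0 mol

7.885 × 5.90 = 46.5215 → 46.5 mol (3 s.f., last digit at the 10^-1 place).
7.69 × 2.663 = 20.47847 → 20.5 mol (3 s.f., last digit at the 10^-1 place).
Sum: 66.99997 mol; keep the coarser place, 10^-1.
Result: 67.0 mol.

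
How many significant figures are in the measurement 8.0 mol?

8.0: trailing zeros after a decimal point are significant.

2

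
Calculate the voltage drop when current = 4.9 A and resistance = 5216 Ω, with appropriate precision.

voltage drop = 4.9 A × 5216 Ω = 25558.4 V.
4.9 has 2 significant figures; 5216 has 4.
Division/multiplication keeps the fewest: 2 significant figures.
Rounded: 2.6 × 10⁴ V.

2.6 × 10⁴ V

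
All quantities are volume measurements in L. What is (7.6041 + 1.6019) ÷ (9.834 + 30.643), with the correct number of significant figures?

0.22744

7.6041 + 1.6019 = 9.2060, limited to 4 d.p. → 5 s.f.; 9.834 + 30.643 = 40.477, limited to 3 d.p. → 5 s.f.
Carrying full precision, 9.2060 ÷ 40.477 = 0.227437804185…; keep min(5, 5) = 5 s.f.
Rounded to 5 significant figures: 0.22744.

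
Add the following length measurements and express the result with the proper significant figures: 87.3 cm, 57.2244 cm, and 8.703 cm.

87.3 cm + 57.2244 cm + 8.703 cm = 153.2274 cm.
Addition/subtraction keeps the fewest decimal places: 87.3 → 1 decimal place, 57.2244 → 4 decimal places, 8.703 → 3 decimal places; limit is 1.
Rounded to 1 decimal place: 153.2 cm.

153.2 cm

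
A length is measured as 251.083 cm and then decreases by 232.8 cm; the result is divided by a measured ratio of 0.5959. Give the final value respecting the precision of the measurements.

251.083 cm − 232.8 cm = 18.283 cm; the difference is limited to 1 decimal place (3 s.f.).
Carrying full precision, 18.283 ÷ 0.5959 = 30.6813223695… cm; 0.5959 has 4 s.f., so the result keeps min(3, 4) = 3 s.f.
Rounded to 3 significant figures: 30.7 cm.

30.7 cm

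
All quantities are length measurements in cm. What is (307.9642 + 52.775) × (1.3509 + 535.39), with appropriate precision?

307.9642 + 52.775 = 360.7392, limited to 3 d.p. → 6 s.f.; 1.3509 + 535.39 = 536.7409, limited to 2 d.p. → 5 s.f.
Carrying full precision, 360.7392 × 536.7409 = 193623.482873…; keep min(6, 5) = 5 s.f.
Rounded to 5 significant figures: 1.9362 × 10⁵ cm².

1.9362 × 10⁵ cm²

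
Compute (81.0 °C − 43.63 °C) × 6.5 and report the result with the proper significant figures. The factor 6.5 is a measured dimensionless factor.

81.0 °C − 43.63 °C = 37.37 °C; the difference is limited to 1 decimal place (3 s.f.).
Carrying full precision, 37.37 × 6.5 = 242.905 °C; 6.5 has 2 s.f., so the result keeps min(3, 2) = 2 s.f.
Rounded to 2 significant figures: 2.4 × 10^2 °C.

2.4 × 10^2 °C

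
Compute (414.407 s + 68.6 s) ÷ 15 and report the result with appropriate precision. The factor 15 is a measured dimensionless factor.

32 s

414.407 s + 68.6 s = 483.007 s; the sum is limited to 1 decimal place (4 s.f.).
Carrying full precision, 483.007 ÷ 15 = 32.2004666667… s; 15 has 2 s.f., so the result keeps min(4, 2) = 2 s.f.
Rounded to 2 significant figures: 32 s.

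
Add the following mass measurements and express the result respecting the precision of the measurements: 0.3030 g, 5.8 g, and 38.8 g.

0.3030 g + 5.8 g + 38.8 g = 44.9030 g.
Addition/subtraction keeps the fewest decimal places: 0.3030 → 4 decimal places, 5.8 → 1 decimal place, 38.8 → 1 decimal place; limit is 1.
Rounded to 1 decimal place: 44.9 g.

44.9 g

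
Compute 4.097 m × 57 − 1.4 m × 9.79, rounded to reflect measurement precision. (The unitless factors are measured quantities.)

2.2 × 10^2 m

4.097 × 57 = 233.529 → 2.3 × 10^2 m (2 s.f., last digit at the 10^1 place).
1.4 × 9.79 = 13.706 → 14 m (2 s.f., last digit at the 10^0 place).
Difference: 219.823 m; keep the coarser place, 10^1.
Result: 2.2 × 10^2 m.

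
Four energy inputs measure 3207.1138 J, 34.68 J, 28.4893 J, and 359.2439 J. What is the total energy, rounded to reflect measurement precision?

3629.53 J

3207.1138 J + 34.68 J + 28.4893 J + 359.2439 J = 3629.5270 J.
Addition/subtraction keeps the fewest decimal places: 3207.1138 → 4 decimal places, 34.68 → 2 decimal places, 28.4893 → 4 decimal places, 359.2439 → 4 decimal places; limit is 2.
Rounded to 2 decimal places: 3629.53 J.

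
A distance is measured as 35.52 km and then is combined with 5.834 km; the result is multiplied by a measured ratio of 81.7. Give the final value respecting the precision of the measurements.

3.38 × 10³ km

35.52 km + 5.834 km = 41.354 km; the sum is limited to 2 decimal places (4 s.f.).
Carrying full precision, 41.354 × 81.7 = 3378.6218 km; 81.7 has 3 s.f., so the result keeps min(4, 3) = 3 s.f.
Rounded to 3 significant figures: 3.38 × 10³ km.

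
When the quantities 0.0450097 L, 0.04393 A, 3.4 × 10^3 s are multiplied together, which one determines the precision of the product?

3.4 × 10^3 s

0.0450097 L → 6 s.f.; 0.04393 A → 4 s.f.; 3.4 × 10^3 s → 2 s.f.
The fewest is 2 significant figures, from 3.4 × 10^3 s.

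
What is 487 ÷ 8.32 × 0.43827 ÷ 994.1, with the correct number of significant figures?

487 ÷ 8.32 × 0.43827 ÷ 994.1 = 0.0258057986834…
Multiplication/division keeps the fewest significant figures: 487 → 3 s.f., 8.32 → 3 s.f., 0.43827 → 5 s.f., 994.1 → 4 s.f.; limit is 3.
Rounded to 3 significant figures: 0.0258.

0.0258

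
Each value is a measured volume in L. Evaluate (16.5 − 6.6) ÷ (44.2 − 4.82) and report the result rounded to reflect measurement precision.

16.5 − 6.6 = 9.9, limited to 1 d.p. → 2 s.f.; 44.2 − 4.82 = 39.38, limited to 1 d.p. → 3 s.f.
Carrying full precision, 9.9 ÷ 39.38 = 0.251396648045…; keep min(2, 3) = 2 s.f.
Rounded to 2 significant figures: 0.25.

0.25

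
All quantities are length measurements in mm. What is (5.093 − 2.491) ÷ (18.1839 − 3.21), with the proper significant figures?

5.093 − 2.491 = 2.602, limited to 3 d.p. → 4 s.f.; 18.1839 − 3.21 = 14.9739, limited to 2 d.p. → 4 s.f.
Carrying full precision, 2.602 ÷ 14.9739 = 0.17376902477…; keep min(4, 4) = 4 s.f.
Rounded to 4 significant figures: 0.1738.

0.1738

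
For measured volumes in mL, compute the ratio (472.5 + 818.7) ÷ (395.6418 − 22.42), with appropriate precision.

472.5 + 818.7 = 1291.2, limited to 1 d.p. → 5 s.f.; 395.6418 − 22.42 = 373.2218, limited to 2 d.p. → 5 s.f.
Carrying full precision, 1291.2 ÷ 373.2218 = 3.45960498556…; keep min(5, 5) = 5 s.f.
Rounded to 5 significant figures: 3.4596.

3.4596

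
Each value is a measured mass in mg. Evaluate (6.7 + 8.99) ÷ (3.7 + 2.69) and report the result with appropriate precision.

6.7 + 8.99 = 15.69, limited to 1 d.p. → 3 s.f.; 3.7 + 2.69 = 6.39, limited to 1 d.p. → 2 s.f.
Carrying full precision, 15.69 ÷ 6.39 = 2.45539906103…; keep min(3, 2) = 2 s.f.
Rounded to 2 significant figures: 2.5.

2.5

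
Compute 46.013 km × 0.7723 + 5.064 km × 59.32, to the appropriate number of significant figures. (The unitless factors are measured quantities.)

46.013 × 0.7723 = 35.5358399 → 35.54 km (4 s.f., last digit at the 10^-2 place).
5.064 × 59.32 = 300.39648 → 3.004 × 10² km (4 s.f., last digit at the 10^-1 place).
Sum: 335.9323199 km; keep the coarser place, 10^-1.
Result: 335.9 km.

335.9 km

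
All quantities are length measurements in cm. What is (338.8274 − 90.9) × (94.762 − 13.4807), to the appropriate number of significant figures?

2.015 × 10⁴ cm²

338.8274 − 90.9 = 247.9274, limited to 1 d.p. → 4 s.f.; 94.762 − 13.4807 = 81.2813, limited to 3 d.p. → 5 s.f.
Carrying full precision, 247.9274 × 81.2813 = 20151.8613776…; keep min(4, 5) = 4 s.f.
Rounded to 4 significant figures: 2.015 × 10⁴ cm².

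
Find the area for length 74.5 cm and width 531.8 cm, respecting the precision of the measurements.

area = 74.5 cm × 531.8 cm = 39619.1 cm².
74.5 has 3 significant figures; 531.8 has 4.
Division/multiplication keeps the fewest: 3 significant figures.
Rounded: 3.96 × 10^4 cm².

3.96 × 10^4 cm²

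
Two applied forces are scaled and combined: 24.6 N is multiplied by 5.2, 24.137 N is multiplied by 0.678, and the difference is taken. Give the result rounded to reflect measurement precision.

1.1 × 10² N

24.6 × 5.2 = 127.92 → 1.3 × 10² N (2 s.f., last digit at the 10^1 place).
24.137 × 0.678 = 16.364886 → 16.4 N (3 s.f., last digit at the 10^-1 place).
Difference: 111.555114 N; keep the coarser place, 10^1.
Result: 1.1 × 10² N.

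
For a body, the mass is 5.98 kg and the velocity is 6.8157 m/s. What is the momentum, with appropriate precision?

momentum = 5.98 kg × 6.8157 m/s = 40.757886 kg·m/s.
5.98 has 3 significant figures; 6.8157 has 5.
Division/multiplication keeps the fewest: 3 significant figures.
Rounded: 40.8 kg·m/s.

40.8 kg·m/s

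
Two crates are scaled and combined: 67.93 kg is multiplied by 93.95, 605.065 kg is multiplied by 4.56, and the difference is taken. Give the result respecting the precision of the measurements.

67.93 × 93.95 = 6382.0235 → 6382 kg (4 s.f., last digit at the 10^0 place).
605.065 × 4.56 = 2759.0964 → 2.76 × 10^3 kg (3 s.f., last digit at the 10^1 place).
Difference: 3622.9271 kg; keep the coarser place, 10^1.
Result: 3.62 × 10^3 kg.

3.62 × 10^3 kg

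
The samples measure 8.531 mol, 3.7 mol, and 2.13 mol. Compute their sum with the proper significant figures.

8.531 mol + 3.7 mol + 2.13 mol = 14.361 mol.
Addition/subtraction keeps the fewest decimal places: 8.531 → 3 decimal places, 3.7 → 1 decimal place, 2.13 → 2 decimal places; limit is 1.
Rounded to 1 decimal place: 14.4 mol.

14.4 mol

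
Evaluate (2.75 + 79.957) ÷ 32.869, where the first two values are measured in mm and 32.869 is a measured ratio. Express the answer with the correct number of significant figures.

2.516 mm

2.75 mm + 79.957 mm = 82.707 mm; the sum is limited to 2 decimal places (4 s.f.).
Carrying full precision, 82.707 ÷ 32.869 = 2.51626152302… mm; 32.869 has 5 s.f., so the result keeps min(4, 5) = 4 s.f.
Rounded to 4 significant figures: 2.516 mm.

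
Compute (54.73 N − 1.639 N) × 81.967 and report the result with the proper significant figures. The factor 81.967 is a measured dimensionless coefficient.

4352 N

54.73 N − 1.639 N = 53.091 N; the difference is limited to 2 decimal places (4 s.f.).
Carrying full precision, 53.091 × 81.967 = 4351.709997 N; 81.967 has 5 s.f., so the result keeps min(4, 5) = 4 s.f.
Rounded to 4 significant figures: 4352 N.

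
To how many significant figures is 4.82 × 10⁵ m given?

3

4.82 × 10⁵: in scientific notation every digit of the coefficient is significant.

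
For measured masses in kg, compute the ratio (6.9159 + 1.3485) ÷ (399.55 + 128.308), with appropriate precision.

6.9159 + 1.3485 = 8.2644, limited to 4 d.p. → 5 s.f.; 399.55 + 128.308 = 527.858, limited to 2 d.p. → 5 s.f.
Carrying full precision, 8.2644 ÷ 527.858 = 0.0156564833724…; keep min(5, 5) = 5 s.f.
Rounded to 5 significant figures: 0.015656.

0.015656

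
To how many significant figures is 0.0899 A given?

0.0899: leading zeros are not significant.

3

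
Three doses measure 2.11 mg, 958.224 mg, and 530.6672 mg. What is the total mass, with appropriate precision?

2.11 mg + 958.224 mg + 530.6672 mg = 1491.0012 mg.
Addition/subtraction keeps the fewest decimal places: 2.11 → 2 decimal places, 958.224 → 3 decimal places, 530.6672 → 4 decimal places; limit is 2.
Rounded to 2 decimal places: 1491.00 mg.

1491.00 mg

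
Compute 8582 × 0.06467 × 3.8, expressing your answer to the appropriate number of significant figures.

2.1 × 10^3

8582 × 0.06467 × 3.8 = 2108.992172
Multiplication/division keeps the fewest significant figures: 8582 → 4 s.f., 0.06467 → 4 s.f., 3.8 → 2 s.f.; limit is 2.
Rounded to 2 significant figures: 2.1 × 10^3.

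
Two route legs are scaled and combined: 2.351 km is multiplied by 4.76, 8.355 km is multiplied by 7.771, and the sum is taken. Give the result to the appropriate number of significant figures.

76.1 km

2.351 × 4.76 = 11.19076 → 11.2 km (3 s.f., last digit at the 10^-1 place).
8.355 × 7.771 = 64.926705 → 64.93 km (4 s.f., last digit at the 10^-2 place).
Sum: 76.117465 km; keep the coarser place, 10^-1.
Result: 76.1 km.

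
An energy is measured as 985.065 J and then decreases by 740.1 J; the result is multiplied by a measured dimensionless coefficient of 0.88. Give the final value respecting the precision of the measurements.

985.065 J − 740.1 J = 244.965 J; the difference is limited to 1 decimal place (4 s.f.).
Carrying full precision, 244.965 × 0.88 = 215.5692 J; 0.88 has 2 s.f., so the result keeps min(4, 2) = 2 s.f.
Rounded to 2 significant figures: 2.2 × 10^2 J.

2.2 × 10^2 J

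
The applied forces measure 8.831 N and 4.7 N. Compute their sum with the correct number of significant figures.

13.5 N

8.831 N + 4.7 N = 13.531 N.
Addition/subtraction keeps the fewest decimal places: 8.831 → 3 decimal places, 4.7 → 1 decimal place; limit is 1.
Rounded to 1 decimal place: 13.5 N.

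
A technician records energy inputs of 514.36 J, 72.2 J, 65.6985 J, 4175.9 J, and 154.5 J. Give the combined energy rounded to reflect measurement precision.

4982.7 J

514.36 J + 72.2 J + 65.6985 J + 4175.9 J + 154.5 J = 4982.6585 J.
Addition/subtraction keeps the fewest decimal places: 514.36 → 2 decimal places, 72.2 → 1 decimal place, 65.6985 → 4 decimal places, 4175.9 → 1 decimal place, 154.5 → 1 decimal place; limit is 1.
Rounded to 1 decimal place: 4982.7 J.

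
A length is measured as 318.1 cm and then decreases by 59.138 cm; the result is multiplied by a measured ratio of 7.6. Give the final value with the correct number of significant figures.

318.1 cm − 59.138 cm = 258.962 cm; the difference is limited to 1 decimal place (4 s.f.).
Carrying full precision, 258.962 × 7.6 = 1968.1112 cm; 7.6 has 2 s.f., so the result keeps min(4, 2) = 2 s.f.
Rounded to 2 significant figures: 2.0 × 10³ cm.

2.0 × 10³ cm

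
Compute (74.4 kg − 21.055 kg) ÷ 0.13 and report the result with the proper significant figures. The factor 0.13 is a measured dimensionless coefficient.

74.4 kg − 21.055 kg = 53.345 kg; the difference is limited to 1 decimal place (3 s.f.).
Carrying full precision, 53.345 ÷ 0.13 = 410.346153846… kg; 0.13 has 2 s.f., so the result keeps min(3, 2) = 2 s.f.
Rounded to 2 significant figures: 4.1 × 10² kg.

4.1 × 10² kg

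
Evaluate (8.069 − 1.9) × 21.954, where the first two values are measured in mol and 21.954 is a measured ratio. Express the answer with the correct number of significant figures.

1.4 × 10² mol

8.069 mol − 1.9 mol = 6.169 mol; the difference is limited to 1 decimal place (2 s.f.).
Carrying full precision, 6.169 × 21.954 = 135.434226 mol; 21.954 has 5 s.f., so the result keeps min(2, 5) = 2 s.f.
Rounded to 2 significant figures: 1.4 × 10² mol.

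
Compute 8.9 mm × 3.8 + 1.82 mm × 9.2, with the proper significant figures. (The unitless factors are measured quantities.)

8.9 × 3.8 = 33.82 → 34 mm (2 s.f., last digit at the 10^0 place).
1.82 × 9.2 = 16.744 → 17 mm (2 s.f., last digit at the 10^0 place).
Sum: 50.564 mm; keep the coarser place, 10^0.
Result: 51 mm.

51 mm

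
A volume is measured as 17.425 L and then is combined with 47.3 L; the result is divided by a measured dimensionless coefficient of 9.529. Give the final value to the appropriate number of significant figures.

6.79 L

17.425 L + 47.3 L = 64.725 L; the sum is limited to 1 decimal place (3 s.f.).
Carrying full precision, 64.725 ÷ 9.529 = 6.79242312939… L; 9.529 has 4 s.f., so the result keeps min(3, 4) = 3 s.f.
Rounded to 3 significant figures: 6.79 L.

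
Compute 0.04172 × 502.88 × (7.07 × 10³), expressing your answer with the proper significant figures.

1.48 × 10⁵

0.04172 × 502.88 × (7.07 × 10³) = 148329.685952
Multiplication/division keeps the fewest significant figures: 0.04172 → 4 s.f., 502.88 → 5 s.f., 7.07 × 10³ → 3 s.f.; limit is 3.
Rounded to 3 significant figures: 1.48 × 10⁵.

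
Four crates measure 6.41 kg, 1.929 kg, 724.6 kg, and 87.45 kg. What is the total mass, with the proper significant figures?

6.41 kg + 1.929 kg + 724.6 kg + 87.45 kg = 820.389 kg.
Addition/subtraction keeps the fewest decimal places: 6.41 → 2 decimal places, 1.929 → 3 decimal places, 724.6 → 1 decimal place, 87.45 → 2 decimal places; limit is 1.
Rounded to 1 decimal place: 820.4 kg.

820.4 kg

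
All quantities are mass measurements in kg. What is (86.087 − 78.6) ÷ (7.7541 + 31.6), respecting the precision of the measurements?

86.087 − 78.6 = 7.487, limited to 1 d.p. → 2 s.f.; 7.7541 + 31.6 = 39.3541, limited to 1 d.p. → 3 s.f.
Carrying full precision, 7.487 ÷ 39.3541 = 0.190247013653…; keep min(2, 3) = 2 s.f.
Rounded to 2 significant figures: 0.19.

0.19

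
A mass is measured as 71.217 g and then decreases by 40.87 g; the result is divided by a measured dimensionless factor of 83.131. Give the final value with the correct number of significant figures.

71.217 g − 40.87 g = 30.347 g; the difference is limited to 2 decimal places (4 s.f.).
Carrying full precision, 30.347 ÷ 83.131 = 0.365050342231… g; 83.131 has 5 s.f., so the result keeps min(4, 5) = 4 s.f.
Rounded to 4 significant figures: 0.3651 g.

0.3651 g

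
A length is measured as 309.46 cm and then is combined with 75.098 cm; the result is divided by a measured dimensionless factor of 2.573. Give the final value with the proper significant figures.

309.46 cm + 75.098 cm = 384.558 cm; the sum is limited to 2 decimal places (5 s.f.).
Carrying full precision, 384.558 ÷ 2.573 = 149.458997279… cm; 2.573 has 4 s.f., so the result keeps min(5, 4) = 4 s.f.
Rounded to 4 significant figures: 149.5 cm.

149.5 cm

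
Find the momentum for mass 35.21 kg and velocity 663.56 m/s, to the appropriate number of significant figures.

2.336 × 10^4 kg·m/s

momentum = 35.21 kg × 663.56 m/s = 23363.9476 kg·m/s.
35.21 has 4 significant figures; 663.56 has 5.
Division/multiplication keeps the fewest: 4 significant figures.
Rounded: 2.336 × 10^4 kg·m/s.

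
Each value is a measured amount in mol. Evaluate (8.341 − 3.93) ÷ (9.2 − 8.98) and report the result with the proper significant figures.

8.341 − 3.93 = 4.411, limited to 2 d.p. → 3 s.f.; 9.2 − 8.98 = 0.22, limited to 1 d.p. → 1 s.f.
Carrying full precision, 4.411 ÷ 0.22 = 20.05; keep min(3, 1) = 1 s.f.
Rounded to 1 significant figure: 2 × 10^1.

2 × 10^1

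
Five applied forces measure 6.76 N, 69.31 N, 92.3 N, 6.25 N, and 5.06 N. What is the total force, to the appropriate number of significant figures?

6.76 N + 69.31 N + 92.3 N + 6.25 N + 5.06 N = 179.68 N.
Addition/subtraction keeps the fewest decimal places: 6.76 → 2 decimal places, 69.31 → 2 decimal places, 92.3 → 1 decimal place, 6.25 → 2 decimal places, 5.06 → 2 decimal places; limit is 1.
Rounded to 1 decimal place: 179.7 N.

179.7 N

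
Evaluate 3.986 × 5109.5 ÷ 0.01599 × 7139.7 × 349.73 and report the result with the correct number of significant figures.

3.180 × 10¹²

3.986 × 5109.5 ÷ 0.01599 × 7139.7 × 349.73 = 3.18038785044 × 10^12…
Multiplication/division keeps the fewest significant figures: 3.986 → 4 s.f., 5109.5 → 5 s.f., 0.01599 → 4 s.f., 7139.7 → 5 s.f., 349.73 → 5 s.f.; limit is 4.
Rounded to 4 significant figures: 3.180 × 10¹².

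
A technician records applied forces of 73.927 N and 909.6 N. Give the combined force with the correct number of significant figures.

983.5 N

73.927 N + 909.6 N = 983.527 N.
Addition/subtraction keeps the fewest decimal places: 73.927 → 3 decimal places, 909.6 → 1 decimal place; limit is 1.
Rounded to 1 decimal place: 983.5 N.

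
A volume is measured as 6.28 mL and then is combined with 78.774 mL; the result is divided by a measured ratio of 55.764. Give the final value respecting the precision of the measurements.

1.525 mL

6.28 mL + 78.774 mL = 85.054 mL; the sum is limited to 2 decimal places (4 s.f.).
Carrying full precision, 85.054 ÷ 55.764 = 1.52524926476… mL; 55.764 has 5 s.f., so the result keeps min(4, 5) = 4 s.f.
Rounded to 4 significant figures: 1.525 mL.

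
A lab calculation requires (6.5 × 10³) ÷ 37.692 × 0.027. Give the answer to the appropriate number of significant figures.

4.7

(6.5 × 10³) ÷ 37.692 × 0.027 = 4.65616045845…
Multiplication/division keeps the fewest significant figures: 6.5 × 10³ → 2 s.f., 37.692 → 5 s.f., 0.027 → 2 s.f.; limit is 2.
Rounded to 2 significant figures: 4.7.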